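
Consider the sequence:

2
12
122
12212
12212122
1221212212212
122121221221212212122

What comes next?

1221212212212122121221221212212212

From term 3 onward, concatenate the last term with the second-to-last: 12·2 = 122, 122·12 = 12212, …
Continuing: 122121221221212212122 · 1221212212212 gives term 8.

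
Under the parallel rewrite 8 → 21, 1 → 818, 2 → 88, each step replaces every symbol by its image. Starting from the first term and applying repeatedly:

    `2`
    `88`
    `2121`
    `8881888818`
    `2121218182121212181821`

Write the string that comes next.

Rewriting the 22 symbols of 2121218182121212181821 one by one yields 88 818 88 818 88 818 21 818 21 88 818 88 818 88 818 88 818 21 818 21 88 818; concatenated:

888188881888818218182188818888188881888818218182188818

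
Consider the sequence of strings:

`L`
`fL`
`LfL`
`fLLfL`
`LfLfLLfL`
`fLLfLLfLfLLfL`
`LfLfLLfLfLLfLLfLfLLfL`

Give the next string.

From term 3 onward, concatenate the second-to-last term with the last: L·fL = LfL, fL·LfL = fLLfL, …
So term 8 is fLLfLLfLfLLfL·LfLfLLfLfLLfLLfLfLLfL.

fLLfLLfLfLLfLLfLfLLfLfLLfLLfLfLLfL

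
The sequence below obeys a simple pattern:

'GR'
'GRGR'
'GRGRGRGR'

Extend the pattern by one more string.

Each string is two copies of the previous one concatenated.
One more doubling of GRGRGRGR gives the answer.

GRGRGRGRGRGRGRGR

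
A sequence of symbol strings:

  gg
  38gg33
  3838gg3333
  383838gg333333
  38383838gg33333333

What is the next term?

Each term wraps the previous one in 38 on the left and 33 on the right.
Applying this once more to 38383838gg33333333:

3838383838gg3333333333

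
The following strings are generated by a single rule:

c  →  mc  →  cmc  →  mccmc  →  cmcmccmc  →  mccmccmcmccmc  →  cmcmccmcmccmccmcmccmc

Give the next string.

mccmccmcmccmccmcmccmcmccmccmcmccmc

From term 3 onward, concatenate the second-to-last term with the last: c·mc = cmc, mc·cmc = mccmc, …
Continuing: mccmccmcmccmc · cmcmccmcmccmccmcmccmc gives term 8.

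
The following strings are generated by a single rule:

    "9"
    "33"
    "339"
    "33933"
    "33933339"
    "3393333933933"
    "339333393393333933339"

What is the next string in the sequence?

3393333933933339333393393333933933

This is a Fibonacci-style word recurrence s(k) = s(k−1)·s(k−2): e.g. 33·9 = 339.
Continuing: 339333393393333933339 · 3393333933933 gives term 8.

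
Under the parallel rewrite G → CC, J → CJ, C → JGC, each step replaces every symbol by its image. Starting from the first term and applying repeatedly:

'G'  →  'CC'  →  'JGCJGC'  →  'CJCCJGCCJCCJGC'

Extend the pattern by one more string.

JGCCJJGCJGCCJCCJGCJGCCJJGCJGCCJCCJGC

Applying the rule to each of the 14 symbols of CJCCJGCCJCCJGC gives the pieces JGC CJ JGC JGC CJ CC JGC JGC CJ JGC JGC CJ CC JGC, which concatenate to the answer.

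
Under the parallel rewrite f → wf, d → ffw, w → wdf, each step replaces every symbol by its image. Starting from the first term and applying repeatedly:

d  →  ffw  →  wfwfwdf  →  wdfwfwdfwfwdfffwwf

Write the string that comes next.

Rewriting the 18 symbols of wdfwfwdfwfwdfffwwf one by one yields wdf ffw wf wdf wf wdf ffw wf wdf wf wdf ffw wf wf wf wdf wdf wf; concatenated:

wdfffwwfwdfwfwdfffwwfwdfwfwdfffwwfwfwfwdfwdfwf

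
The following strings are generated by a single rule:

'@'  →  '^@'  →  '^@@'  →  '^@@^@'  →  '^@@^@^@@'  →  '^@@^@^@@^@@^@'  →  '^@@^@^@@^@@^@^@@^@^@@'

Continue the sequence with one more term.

This is a Fibonacci-style word recurrence s(k) = s(k−1)·s(k−2): e.g. ^@·@ = ^@@.
The next term joins ^@@^@^@@^@@^@^@@^@^@@ and ^@@^@^@@^@@^@.

^@@^@^@@^@@^@^@@^@^@@^@@^@^@@^@@^@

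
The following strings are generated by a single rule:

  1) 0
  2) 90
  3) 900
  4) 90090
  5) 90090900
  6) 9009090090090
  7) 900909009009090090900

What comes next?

9009090090090900909009009090090090

Each term (from the third on) is the previous term followed by the one before it: term 3 = 90·0 = 900.
So term 8 is 900909009009090090900·9009090090090.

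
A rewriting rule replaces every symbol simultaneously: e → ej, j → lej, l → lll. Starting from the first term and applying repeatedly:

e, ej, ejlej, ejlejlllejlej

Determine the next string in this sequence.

Applying the rule to each of the 13 symbols of ejlejlllejlej gives the pieces ej lej lll ej lej lll lll lll ej lej lll ej lej, which concatenate to the answer.

ejlejlllejlejlllllllllejlejlllejlej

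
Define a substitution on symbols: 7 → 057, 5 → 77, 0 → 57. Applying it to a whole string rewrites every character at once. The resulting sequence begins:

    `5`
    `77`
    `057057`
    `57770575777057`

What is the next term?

Rewriting the 14 symbols of 57770575777057 one by one yields 77 057 057 057 57 77 057 77 057 057 057 57 77 057; concatenated:

770570570575777057770570570575777057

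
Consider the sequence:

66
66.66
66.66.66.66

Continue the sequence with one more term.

s(k+1) = s(k)·.·s(k) — each term doubles the last with '.' between the halves.
So the next term is two copies of 66.66.66.66 with '.' between the halves.

66.66.66.66.66.66.66.66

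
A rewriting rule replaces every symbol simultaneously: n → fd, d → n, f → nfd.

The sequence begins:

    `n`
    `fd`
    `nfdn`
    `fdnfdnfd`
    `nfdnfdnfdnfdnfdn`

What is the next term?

fdnfdnfdnfdnfdnfdnfdnfdnfdnfdnfd

Replace each of the 16 characters of nfdnfdnfdnfdnfdn in place — fd nfd n fd nfd n fd nfd n fd nfd n fd nfd n fd — and concatenate.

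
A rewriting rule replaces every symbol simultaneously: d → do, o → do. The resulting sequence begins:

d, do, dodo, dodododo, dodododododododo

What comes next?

dodododododododododododododododo

Applying the rule to each of the 16 symbols of dodododododododo gives the pieces do do do do do do do do do do do do do do do do, which concatenate to the answer.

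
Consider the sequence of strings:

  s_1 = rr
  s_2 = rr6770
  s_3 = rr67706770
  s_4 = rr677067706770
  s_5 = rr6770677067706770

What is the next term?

The strings grow by a fixed suffix 6770 each time.
Applying this once more to rr6770677067706770:

rr67706770677067706770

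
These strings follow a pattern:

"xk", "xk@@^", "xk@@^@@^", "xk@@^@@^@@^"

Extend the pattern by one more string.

The strings grow by a fixed suffix @@^ each time.
Applying this once more to xk@@^@@^@@^:

xk@@^@@^@@^@@^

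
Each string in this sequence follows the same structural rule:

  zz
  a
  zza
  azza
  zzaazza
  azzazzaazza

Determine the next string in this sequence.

Each term (from the third on) is the two preceding terms concatenated in order: term 3 = zz·a = zza.
Continuing: zzaazza · azzazzaazza gives term 7.

zzaazzaazzazzaazza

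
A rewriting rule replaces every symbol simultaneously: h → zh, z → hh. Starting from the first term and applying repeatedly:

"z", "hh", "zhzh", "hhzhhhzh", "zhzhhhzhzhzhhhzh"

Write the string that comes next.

hhzhhhzhzhzhhhzhhhzhhhzhzhzhhhzh

Replace each of the 16 characters of zhzhhhzhzhzhhhzh in place — hh zh hh zh zh zh hh zh hh zh hh zh zh zh hh zh — and concatenate.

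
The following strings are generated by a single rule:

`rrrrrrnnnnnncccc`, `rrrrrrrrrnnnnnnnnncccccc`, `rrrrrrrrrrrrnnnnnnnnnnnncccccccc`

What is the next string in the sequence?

Term n consists of 3n r's, followed by 3n n's, followed by 2n c's, where the shown terms are n = 2, 3, 4.
At n = 5 the blocks have lengths 15, 15, 10.

rrrrrrrrrrrrrrrnnnnnnnnnnnnnnncccccccccc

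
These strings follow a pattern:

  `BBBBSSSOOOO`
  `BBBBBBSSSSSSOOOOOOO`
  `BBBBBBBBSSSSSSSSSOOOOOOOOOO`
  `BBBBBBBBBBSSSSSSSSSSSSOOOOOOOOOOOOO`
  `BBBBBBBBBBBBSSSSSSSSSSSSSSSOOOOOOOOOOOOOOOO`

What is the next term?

Reading off run lengths: B runs 4, 6, 8, 10, 12; S runs 3, 6, 9, 12, 15; O runs 4, 7, 10, 13, 16 — each is linear in n (n = 1, 2, …).
For the next term, n = 6, so the run lengths are 14, 18, 19.

BBBBBBBBBBBBBBSSSSSSSSSSSSSSSSSSOOOOOOOOOOOOOOOOOOO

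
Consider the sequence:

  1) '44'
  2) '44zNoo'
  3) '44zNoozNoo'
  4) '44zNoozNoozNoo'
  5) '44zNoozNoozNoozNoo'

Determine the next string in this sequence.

44zNoozNoozNoozNoozNoo

The strings grow by a fixed suffix zNoo each time.
One more step from 44zNoozNoozNoozNoo gives the answer.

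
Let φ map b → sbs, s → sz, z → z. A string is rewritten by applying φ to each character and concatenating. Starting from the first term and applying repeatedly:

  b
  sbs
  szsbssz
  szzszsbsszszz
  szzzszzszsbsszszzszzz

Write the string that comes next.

szzzzszzzszzszsbsszszzszzzszzzz

Applying the rule to each of the 21 symbols of szzzszzszsbsszszzszzz gives the pieces sz z z z sz z z sz z sz sbs sz sz z sz z z sz z z z, which concatenate to the answer.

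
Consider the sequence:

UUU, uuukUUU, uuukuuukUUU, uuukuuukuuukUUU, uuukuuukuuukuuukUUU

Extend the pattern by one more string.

The strings grow by a fixed prefix uuuk each time.
So the next term is uuuk·uuukuuukuuukuuukUUU.

uuukuuukuuukuuukuuukUUU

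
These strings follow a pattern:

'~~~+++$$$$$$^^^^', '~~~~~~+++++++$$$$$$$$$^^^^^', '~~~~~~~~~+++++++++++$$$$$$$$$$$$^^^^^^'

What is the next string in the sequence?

~~~~~~~~~~~~+++++++++++++++$$$$$$$$$$$$$$$^^^^^^^

Each string has the form ~^{3n} +^{4n-1} $^{3n+3} ^^{n+3} (n = 1, 2, …).
At n = 4 the blocks have lengths 12, 15, 15, 7.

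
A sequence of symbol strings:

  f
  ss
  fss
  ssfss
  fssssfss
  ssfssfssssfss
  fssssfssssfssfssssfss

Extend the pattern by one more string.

Each term (from the third on) is the two preceding terms concatenated in order: term 3 = f·ss = fss.
The next term joins ssfssfssssfss and fssssfssssfssfssssfss.

ssfssfssssfssfssssfssssfssfssssfss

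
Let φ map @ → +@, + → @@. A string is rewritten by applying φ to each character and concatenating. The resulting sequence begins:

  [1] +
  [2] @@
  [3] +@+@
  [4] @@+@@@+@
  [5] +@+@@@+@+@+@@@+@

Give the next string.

φ(+@+@@@+@+@+@@@+@) expands symbol-by-symbol to @@ +@ @@ +@ +@ +@ @@ +@ @@ +@ @@ +@ +@ +@ @@ +@; joining the 16 pieces gives the next term.

@@+@@@+@+@+@@@+@@@+@@@+@+@+@@@+@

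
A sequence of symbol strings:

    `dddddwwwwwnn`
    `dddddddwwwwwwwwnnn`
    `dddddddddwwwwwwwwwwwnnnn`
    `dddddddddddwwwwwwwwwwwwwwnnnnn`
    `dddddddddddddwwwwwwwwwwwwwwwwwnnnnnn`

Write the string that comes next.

Term n consists of 2n+1 d's, followed by 3n-1 w's, followed by n n's, where the shown terms are n = 2, 3, 4, 5, 6.
Setting n = 7 gives 15, 20, 7 characters in each block.

dddddddddddddddwwwwwwwwwwwwwwwwwwwwnnnnnnn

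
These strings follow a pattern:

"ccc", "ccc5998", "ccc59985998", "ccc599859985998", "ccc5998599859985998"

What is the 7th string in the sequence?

The strings grow by a fixed suffix 5998 each time.
From ccc5998599859985998, 2 further steps: ccc5998599859985998 → ccc59985998599859985998 → (answer).

ccc599859985998599859985998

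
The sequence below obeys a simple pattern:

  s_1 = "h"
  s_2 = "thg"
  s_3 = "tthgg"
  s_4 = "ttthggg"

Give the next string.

tttthgggg

Every step adds t to the front and g to the end of the previous string.
So the next term is t·ttthggg·g.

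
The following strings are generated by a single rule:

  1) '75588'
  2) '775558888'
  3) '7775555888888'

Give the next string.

77775555588888888

The n-th term is n 7's then n+1 5's then 2n 8's (n = 1, 2, …).
At n = 4 the blocks have lengths 4, 5, 8.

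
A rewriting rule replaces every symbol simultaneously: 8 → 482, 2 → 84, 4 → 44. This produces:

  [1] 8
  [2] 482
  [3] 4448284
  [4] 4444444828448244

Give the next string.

φ(4444444828448244) expands symbol-by-symbol to 44 44 44 44 44 44 44 482 84 482 44 44 482 84 44 44; joining the 16 pieces gives the next term.

44444444444444482844824444482844444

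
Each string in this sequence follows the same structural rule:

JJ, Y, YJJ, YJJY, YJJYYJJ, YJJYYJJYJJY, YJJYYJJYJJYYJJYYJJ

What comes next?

YJJYYJJYJJYYJJYYJJYJJYYJJYJJY

Each term (from the third on) is the previous term followed by the one before it: term 3 = Y·JJ = YJJ.
So term 8 is YJJYYJJYJJYYJJYYJJ·YJJYYJJYJJY.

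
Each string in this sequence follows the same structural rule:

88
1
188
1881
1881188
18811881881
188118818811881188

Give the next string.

This is a Fibonacci-style word recurrence s(k) = s(k−1)·s(k−2): e.g. 1·88 = 188.
Continuing: 188118818811881188 · 18811881881 gives term 8.

18811881881188118818811881881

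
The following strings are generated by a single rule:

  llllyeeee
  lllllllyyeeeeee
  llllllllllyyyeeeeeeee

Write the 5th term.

llllllllllllllllyyyyyeeeeeeeeeeee

The n-th term is 3n-2 l's then n-1 y's then 2n e's, where the shown terms are n = 2, 3, 4.
Setting n = 6 gives 16, 5, 12 characters in each block.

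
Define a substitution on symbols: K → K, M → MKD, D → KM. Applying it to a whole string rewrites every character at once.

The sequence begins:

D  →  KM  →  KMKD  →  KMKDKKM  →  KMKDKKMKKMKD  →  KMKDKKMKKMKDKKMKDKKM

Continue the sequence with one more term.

Applying the rule to each of the 20 symbols of KMKDKKMKKMKDKKMKDKKM gives the pieces K MKD K KM K K MKD K K MKD K KM K K MKD K KM K K MKD, which concatenate to the answer.

KMKDKKMKKMKDKKMKDKKMKKMKDKKMKKMKD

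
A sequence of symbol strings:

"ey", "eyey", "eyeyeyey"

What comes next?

Each string is two copies of the previous one concatenated.
Doubling eyeyeyey:

eyeyeyeyeyeyeyey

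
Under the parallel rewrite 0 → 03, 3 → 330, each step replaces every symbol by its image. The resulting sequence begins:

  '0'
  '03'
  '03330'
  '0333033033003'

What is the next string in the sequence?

Rewriting the 13 symbols of 0333033033003 one by one yields 03 330 330 330 03 330 330 03 330 330 03 03 330; concatenated:

0333033033003330330033303300303330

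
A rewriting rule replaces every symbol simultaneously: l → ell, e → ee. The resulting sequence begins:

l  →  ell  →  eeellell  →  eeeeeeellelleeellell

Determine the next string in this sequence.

Replace each of the 20 characters of eeeeeeellelleeellell in place — ee ee ee ee ee ee ee ell ell ee ell ell ee ee ee ell ell ee ell ell — and concatenate.

eeeeeeeeeeeeeeellelleeellelleeeeeeellelleeellell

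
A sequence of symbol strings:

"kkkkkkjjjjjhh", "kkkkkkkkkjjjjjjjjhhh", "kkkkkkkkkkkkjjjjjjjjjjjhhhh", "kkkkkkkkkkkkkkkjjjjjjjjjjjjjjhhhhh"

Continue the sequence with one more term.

kkkkkkkkkkkkkkkkkkjjjjjjjjjjjjjjjjjhhhhhh

Reading off run lengths: k runs 6, 9, 12, 15; j runs 5, 8, 11, 14; h runs 2, 3, 4, 5 — each is linear in n, where the shown terms are n = 2, 3, 4, 5.
For the next term, n = 6, so the run lengths are 18, 17, 6.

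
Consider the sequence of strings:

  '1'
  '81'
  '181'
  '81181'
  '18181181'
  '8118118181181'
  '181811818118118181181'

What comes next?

8118118181181181811818118118181181

Each term (from the third on) is the two preceding terms concatenated in order: term 3 = 1·81 = 181.
So term 8 is 8118118181181·181811818118118181181.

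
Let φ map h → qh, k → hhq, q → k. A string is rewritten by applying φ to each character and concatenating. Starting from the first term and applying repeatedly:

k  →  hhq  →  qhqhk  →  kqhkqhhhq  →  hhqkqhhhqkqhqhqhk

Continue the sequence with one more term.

Rewriting the 17 symbols of hhqkqhhhqkqhqhqhk one by one yields qh qh k hhq k qh qh qh k hhq k qh k qh k qh hhq; concatenated:

qhqhkhhqkqhqhqhkhhqkqhkqhkqhhhq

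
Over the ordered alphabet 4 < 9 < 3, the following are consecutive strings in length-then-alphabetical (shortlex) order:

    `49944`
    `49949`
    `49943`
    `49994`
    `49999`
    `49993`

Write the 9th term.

49933

Stepping forward 3 times from 49993: 49993 → 49934 → 49939, then the target.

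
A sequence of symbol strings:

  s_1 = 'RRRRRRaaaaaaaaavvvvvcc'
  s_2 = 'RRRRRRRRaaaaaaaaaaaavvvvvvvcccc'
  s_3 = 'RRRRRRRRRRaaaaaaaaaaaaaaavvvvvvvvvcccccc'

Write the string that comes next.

RRRRRRRRRRRRaaaaaaaaaaaaaaaaaavvvvvvvvvvvcccccccc

Reading off run lengths: R runs 6, 8, 10; a runs 9, 12, 15; v runs 5, 7, 9; c runs 2, 4, 6 — each is linear in n, where the shown terms are n = 2, 3, 4.
At n = 5 the blocks have lengths 12, 18, 11, 8.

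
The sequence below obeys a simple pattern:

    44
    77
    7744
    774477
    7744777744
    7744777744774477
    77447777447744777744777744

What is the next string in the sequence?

774477774477447777447777447744777744774477

This is a Fibonacci-style word recurrence s(k) = s(k−1)·s(k−2): e.g. 77·44 = 7744.
So term 8 is 77447777447744777744777744·7744777744774477.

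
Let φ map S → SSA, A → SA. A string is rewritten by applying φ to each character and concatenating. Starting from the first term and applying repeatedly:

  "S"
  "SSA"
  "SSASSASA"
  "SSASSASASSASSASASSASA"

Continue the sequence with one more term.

SSASSASASSASSASASSASASSASSASASSASSASASSASASSASSASASSASA

Applying the rule to each of the 21 symbols of SSASSASASSASSASASSASA gives the pieces SSA SSA SA SSA SSA SA SSA SA SSA SSA SA SSA SSA SA SSA SA SSA SSA SA SSA SA, which concatenate to the answer.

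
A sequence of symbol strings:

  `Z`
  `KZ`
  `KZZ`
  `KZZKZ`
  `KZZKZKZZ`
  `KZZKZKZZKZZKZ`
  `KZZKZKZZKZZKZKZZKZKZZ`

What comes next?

From term 3 onward, concatenate the last term with the second-to-last: KZ·Z = KZZ, KZZ·KZ = KZZKZ, …
The next term joins KZZKZKZZKZZKZKZZKZKZZ and KZZKZKZZKZZKZ.

KZZKZKZZKZZKZKZZKZKZZKZZKZKZZKZZKZ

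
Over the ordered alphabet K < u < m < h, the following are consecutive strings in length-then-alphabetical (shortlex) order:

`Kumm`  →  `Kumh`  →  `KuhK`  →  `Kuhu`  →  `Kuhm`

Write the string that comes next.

Kuhh

Find the rightmost character of Kuhm below h, bump it to the next letter, and reset everything to its right to K.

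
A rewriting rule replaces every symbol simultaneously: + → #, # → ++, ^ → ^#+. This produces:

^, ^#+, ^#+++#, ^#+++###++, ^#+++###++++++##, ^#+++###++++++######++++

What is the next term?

Replace each of the 24 characters of ^#+++###++++++######++++ in place — ^#+ ++ # # # ++ ++ ++ # # # # # # ++ ++ ++ ++ ++ ++ # # # # — and concatenate.

^#+++###++++++######++++++++++++####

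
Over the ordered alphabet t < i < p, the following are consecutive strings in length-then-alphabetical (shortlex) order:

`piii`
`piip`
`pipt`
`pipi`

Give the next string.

Treat pipi as a base-3 numeral over the given alphabet and add one, carrying through any trailing p's.

pipp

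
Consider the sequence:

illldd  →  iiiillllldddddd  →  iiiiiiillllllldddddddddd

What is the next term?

iiiiiiiiiillllllllldddddddddddddd

Term n consists of 3n-2 i's, followed by 2n+1 l's, followed by 4n-2 d's (n = 1, 2, …).
Setting n = 4 gives 10, 9, 14 characters in each block.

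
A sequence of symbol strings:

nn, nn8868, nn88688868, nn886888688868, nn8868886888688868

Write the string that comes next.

The strings grow by a fixed suffix 8868 each time.
One more step from nn8868886888688868 gives the answer.

nn88688868886888688868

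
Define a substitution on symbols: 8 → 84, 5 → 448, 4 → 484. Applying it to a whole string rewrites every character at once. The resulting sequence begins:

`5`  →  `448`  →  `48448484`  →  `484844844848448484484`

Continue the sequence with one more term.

Replace each of the 21 characters of 484844844848448484484 in place — 484 84 484 84 484 484 84 484 484 84 484 84 484 484 84 484 84 484 484 84 484 — and concatenate.

4848448484484484844844848448484484484844848448448484484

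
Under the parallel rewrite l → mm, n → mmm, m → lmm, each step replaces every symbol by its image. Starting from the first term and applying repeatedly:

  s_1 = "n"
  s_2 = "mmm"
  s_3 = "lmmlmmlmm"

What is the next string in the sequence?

mmlmmlmmmmlmmlmmmmlmmlmm

Expanding lmmlmmlmm: l→mm, m→lmm, m→lmm, l→mm, m→lmm, m→lmm, l→mm, m→lmm, m→lmm. Concatenated: mm lmm lmm mm lmm lmm mm lmm lmm.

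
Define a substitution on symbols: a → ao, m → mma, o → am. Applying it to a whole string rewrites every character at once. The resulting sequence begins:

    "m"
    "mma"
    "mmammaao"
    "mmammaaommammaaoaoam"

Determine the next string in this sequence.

φ(mmammaaommammaaoaoam) expands symbol-by-symbol to mma mma ao mma mma ao ao am mma mma ao mma mma ao ao am ao am ao mma; joining the 20 pieces gives the next term.

mmammaaommammaaoaoammmammaaommammaaoaoamaoamaomma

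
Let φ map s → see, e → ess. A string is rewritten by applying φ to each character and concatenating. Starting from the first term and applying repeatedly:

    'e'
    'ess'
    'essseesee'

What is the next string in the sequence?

Rewriting each symbol of essseesee: e→ess, s→see, s→see, s→see, e→ess, e→ess, s→see, e→ess, e→ess, which concatenates to ess see see see ess ess see ess ess.

essseeseeseeessessseeessess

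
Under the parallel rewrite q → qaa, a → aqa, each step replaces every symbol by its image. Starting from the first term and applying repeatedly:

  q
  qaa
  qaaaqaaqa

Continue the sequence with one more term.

Expanding qaaaqaaqa: q→qaa, a→aqa, a→aqa, a→aqa, q→qaa, a→aqa, a→aqa, q→qaa, a→aqa. Concatenated: qaa aqa aqa aqa qaa aqa aqa qaa aqa.

qaaaqaaqaaqaqaaaqaaqaqaaaqa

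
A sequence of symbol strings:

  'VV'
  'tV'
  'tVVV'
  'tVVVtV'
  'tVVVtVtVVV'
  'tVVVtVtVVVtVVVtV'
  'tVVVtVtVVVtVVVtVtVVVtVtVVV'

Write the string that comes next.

Each term (from the third on) is the previous term followed by the one before it: term 3 = tV·VV = tVVV.
Continuing: tVVVtVtVVVtVVVtVtVVVtVtVVV · tVVVtVtVVVtVVVtV gives term 8.

tVVVtVtVVVtVVVtVtVVVtVtVVVtVVVtVtVVVtVVVtV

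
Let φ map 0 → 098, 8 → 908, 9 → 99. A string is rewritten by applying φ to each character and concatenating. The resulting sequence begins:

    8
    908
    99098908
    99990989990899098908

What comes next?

Replace each of the 20 characters of 99990989990899098908 in place — 99 99 99 99 098 99 908 99 99 99 098 908 99 99 098 99 908 99 098 908 — and concatenate.

999999990989990899999909890899990989990899098908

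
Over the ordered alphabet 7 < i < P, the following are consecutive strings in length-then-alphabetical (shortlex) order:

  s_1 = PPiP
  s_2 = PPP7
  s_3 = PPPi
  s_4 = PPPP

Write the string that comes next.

PPPP is the last string of length 4, so the next is the first of length 5: 7 repeated 5 times.

77777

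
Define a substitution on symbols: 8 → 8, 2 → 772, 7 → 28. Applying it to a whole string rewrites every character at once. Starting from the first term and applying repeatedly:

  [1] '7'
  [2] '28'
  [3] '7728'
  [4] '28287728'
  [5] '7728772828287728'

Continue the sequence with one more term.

Replace each of the 16 characters of 7728772828287728 in place — 28 28 772 8 28 28 772 8 772 8 772 8 28 28 772 8 — and concatenate.

28287728282877287728772828287728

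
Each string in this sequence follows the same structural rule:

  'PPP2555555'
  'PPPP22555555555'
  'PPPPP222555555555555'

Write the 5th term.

PPPPPPP22222555555555555555555

Each string has the form P^{n+1} 2^{n-1} 5^{3n}, where the shown terms are n = 2, 3, 4.
For term 5, n = 6, so the run lengths are 7, 5, 18.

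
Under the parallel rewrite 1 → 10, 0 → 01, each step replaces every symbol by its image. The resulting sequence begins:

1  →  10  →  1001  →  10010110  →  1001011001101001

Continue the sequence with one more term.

10010110011010010110100110010110

Replace each of the 16 characters of 1001011001101001 in place — 10 01 01 10 01 10 10 01 01 10 10 01 10 01 01 10 — and concatenate.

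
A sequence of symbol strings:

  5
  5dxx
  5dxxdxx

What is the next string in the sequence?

5dxxdxxdxx

Each term is the previous one with dxx appended.
One more step from 5dxxdxx gives the answer.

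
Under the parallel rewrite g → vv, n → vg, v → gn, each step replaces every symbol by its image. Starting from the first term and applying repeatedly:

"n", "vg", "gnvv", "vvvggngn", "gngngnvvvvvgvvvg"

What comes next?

Rewriting the 16 symbols of gngngnvvvvvgvvvg one by one yields vv vg vv vg vv vg gn gn gn gn gn vv gn gn gn vv; concatenated:

vvvgvvvgvvvggngngngngnvvgngngnvv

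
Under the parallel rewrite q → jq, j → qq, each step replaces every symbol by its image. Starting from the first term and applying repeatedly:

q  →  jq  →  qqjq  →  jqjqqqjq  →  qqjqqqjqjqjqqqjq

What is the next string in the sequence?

φ(qqjqqqjqjqjqqqjq) expands symbol-by-symbol to jq jq qq jq jq jq qq jq qq jq qq jq jq jq qq jq; joining the 16 pieces gives the next term.

jqjqqqjqjqjqqqjqqqjqqqjqjqjqqqjq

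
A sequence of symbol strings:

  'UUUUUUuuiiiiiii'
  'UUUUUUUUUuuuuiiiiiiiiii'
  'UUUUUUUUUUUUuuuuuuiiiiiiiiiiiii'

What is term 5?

UUUUUUUUUUUUUUUUUUuuuuuuuuuuiiiiiiiiiiiiiiiiiii

Term n consists of 3n U's, followed by 2n-2 u's, followed by 3n+1 i's, where the shown terms are n = 2, 3, 4.
For term 5, n = 6, so the run lengths are 18, 10, 19.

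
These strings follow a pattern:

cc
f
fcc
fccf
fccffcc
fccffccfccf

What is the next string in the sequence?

fccffccfccffccffcc

Each term (from the third on) is the previous term followed by the one before it: term 3 = f·cc = fcc.
So term 7 is fccffccfccf·fccffcc.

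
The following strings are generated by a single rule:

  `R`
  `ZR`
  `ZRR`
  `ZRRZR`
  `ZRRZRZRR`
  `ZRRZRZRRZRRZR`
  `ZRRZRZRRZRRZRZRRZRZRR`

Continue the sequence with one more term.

Each term (from the third on) is the previous term followed by the one before it: term 3 = ZR·R = ZRR.
So term 8 is ZRRZRZRRZRRZRZRRZRZRR·ZRRZRZRRZRRZR.

ZRRZRZRRZRRZRZRRZRZRRZRRZRZRRZRRZR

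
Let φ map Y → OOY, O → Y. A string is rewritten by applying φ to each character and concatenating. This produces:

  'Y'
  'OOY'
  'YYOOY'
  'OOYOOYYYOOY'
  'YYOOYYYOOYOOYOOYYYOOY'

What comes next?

OOYOOYYYOOYOOYOOYYYOOYYYOOYYYOOYOOYOOYYYOOY

Replace each of the 21 characters of YYOOYYYOOYOOYOOYYYOOY in place — OOY OOY Y Y OOY OOY OOY Y Y OOY Y Y OOY Y Y OOY OOY OOY Y Y OOY — and concatenate.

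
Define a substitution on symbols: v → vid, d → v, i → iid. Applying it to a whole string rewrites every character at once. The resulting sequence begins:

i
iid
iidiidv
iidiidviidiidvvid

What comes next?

iidiidviidiidvvidiidiidviidiidvvidvidiidv

φ(iidiidviidiidvvid) expands symbol-by-symbol to iid iid v iid iid v vid iid iid v iid iid v vid vid iid v; joining the 17 pieces gives the next term.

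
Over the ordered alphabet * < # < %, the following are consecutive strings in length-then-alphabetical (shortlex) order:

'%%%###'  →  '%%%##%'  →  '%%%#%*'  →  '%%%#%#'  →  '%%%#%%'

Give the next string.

%%%%**

Treat %%%#%% as a base-3 numeral over the given alphabet and add one, carrying through any trailing %'s.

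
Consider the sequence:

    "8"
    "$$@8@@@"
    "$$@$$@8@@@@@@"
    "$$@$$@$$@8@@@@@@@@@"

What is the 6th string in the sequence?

s(k+1) = $$@·s(k)·@@@, so each term gains $$@ as a prefix and @@@ as a suffix.
From $$@$$@$$@8@@@@@@@@@, 2 further steps: $$@$$@$$@8@@@@@@@@@ → $$@$$@$$@$$@8@@@@@@@@@@@@ → (answer).

$$@$$@$$@$$@$$@8@@@@@@@@@@@@@@@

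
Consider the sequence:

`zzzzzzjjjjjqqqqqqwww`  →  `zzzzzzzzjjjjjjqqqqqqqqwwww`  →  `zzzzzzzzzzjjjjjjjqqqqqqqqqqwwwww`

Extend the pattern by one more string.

Each string has the form z^{2n} j^{n+2} q^{2n} w^{n}, where the shown terms are n = 3, 4, 5.
For the next term, n = 6, so the run lengths are 12, 8, 12, 6.

zzzzzzzzzzzzjjjjjjjjqqqqqqqqqqqqwwwwww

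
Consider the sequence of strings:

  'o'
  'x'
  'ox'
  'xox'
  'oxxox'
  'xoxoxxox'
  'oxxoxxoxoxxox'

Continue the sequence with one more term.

This is a Fibonacci-style word recurrence s(k) = s(k−2)·s(k−1): e.g. o·x = ox.
The next term joins xoxoxxox and oxxoxxoxoxxox.

xoxoxxoxoxxoxxoxoxxox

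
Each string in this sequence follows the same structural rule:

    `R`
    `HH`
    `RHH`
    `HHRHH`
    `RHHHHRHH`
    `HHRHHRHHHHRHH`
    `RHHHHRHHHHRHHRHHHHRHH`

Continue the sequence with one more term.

HHRHHRHHHHRHHRHHHHRHHHHRHHRHHHHRHH

From term 3 onward, concatenate the second-to-last term with the last: R·HH = RHH, HH·RHH = HHRHH, …
So term 8 is HHRHHRHHHHRHH·RHHHHRHHHHRHHRHHHHRHH.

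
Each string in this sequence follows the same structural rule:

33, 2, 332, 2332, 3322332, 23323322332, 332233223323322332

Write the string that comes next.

Each term (from the third on) is the two preceding terms concatenated in order: term 3 = 33·2 = 332.
Continuing: 23323322332 · 332233223323322332 gives term 8.

23323322332332233223323322332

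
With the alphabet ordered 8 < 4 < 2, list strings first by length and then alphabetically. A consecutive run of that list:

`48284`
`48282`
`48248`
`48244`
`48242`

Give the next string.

The successor of 48242 increments the rightmost position that isn't already 2 and resets every position after it to 8.

48228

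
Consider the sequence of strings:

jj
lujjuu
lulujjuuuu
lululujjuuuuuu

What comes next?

Each term wraps the previous one in lu on the left and uu on the right.
Applying this once more to lululujjuuuuuu:

lulululujjuuuuuuuu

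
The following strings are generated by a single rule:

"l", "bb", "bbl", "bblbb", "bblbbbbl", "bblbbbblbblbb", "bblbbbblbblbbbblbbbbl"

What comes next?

bblbbbblbblbbbblbbbblbblbbbblbblbb

From term 3 onward, concatenate the last term with the second-to-last: bb·l = bbl, bbl·bb = bblbb, …
Continuing: bblbbbblbblbbbblbbbbl · bblbbbblbblbb gives term 8.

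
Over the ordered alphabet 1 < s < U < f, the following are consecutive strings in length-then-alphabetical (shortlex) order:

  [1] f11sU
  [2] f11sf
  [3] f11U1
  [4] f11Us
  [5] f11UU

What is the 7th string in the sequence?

Advancing 2 positions from f11UU through f11UU → f11Uf reaches term 7.

f11f1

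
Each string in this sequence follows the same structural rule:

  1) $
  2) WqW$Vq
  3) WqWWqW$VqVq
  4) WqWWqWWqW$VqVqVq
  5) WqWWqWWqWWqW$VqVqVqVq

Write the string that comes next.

WqWWqWWqWWqWWqW$VqVqVqVqVq

s(k+1) = WqW·s(k)·Vq, so each term gains WqW as a prefix and Vq as a suffix.
One more step from WqWWqWWqWWqW$VqVqVqVq gives the answer.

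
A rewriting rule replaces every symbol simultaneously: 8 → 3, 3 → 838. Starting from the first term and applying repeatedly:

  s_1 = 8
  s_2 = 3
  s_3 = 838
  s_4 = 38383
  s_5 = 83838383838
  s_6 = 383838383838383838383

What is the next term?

8383838383838383838383838383838383838383838

Replace each of the 21 characters of 383838383838383838383 in place — 838 3 838 3 838 3 838 3 838 3 838 3 838 3 838 3 838 3 838 3 838 — and concatenate.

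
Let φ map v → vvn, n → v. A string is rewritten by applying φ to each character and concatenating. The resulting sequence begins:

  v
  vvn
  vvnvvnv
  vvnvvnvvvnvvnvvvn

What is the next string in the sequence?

Replace each of the 17 characters of vvnvvnvvvnvvnvvvn in place — vvn vvn v vvn vvn v vvn vvn vvn v vvn vvn v vvn vvn vvn v — and concatenate.

vvnvvnvvvnvvnvvvnvvnvvnvvvnvvnvvvnvvnvvnv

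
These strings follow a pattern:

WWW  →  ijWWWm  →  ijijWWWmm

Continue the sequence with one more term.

ijijijWWWmmm

Each term wraps the previous one in ij on the left and m on the right.
So the next term is ij·ijijWWWmm·m.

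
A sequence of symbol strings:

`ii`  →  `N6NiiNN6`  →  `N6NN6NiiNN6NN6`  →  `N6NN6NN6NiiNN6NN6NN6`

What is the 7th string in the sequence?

s(k+1) = N6N·s(k)·NN6, so each term gains N6N as a prefix and NN6 as a suffix.
From N6NN6NN6NiiNN6NN6NN6, 3 further steps: N6NN6NN6NiiNN6NN6NN6 → N6NN6NN6NN6NiiNN6NN6NN6NN6 → N6NN6NN6NN6NN6NiiNN6NN6NN6NN6NN6 → (answer).

N6NN6NN6NN6NN6NN6NiiNN6NN6NN6NN6NN6NN6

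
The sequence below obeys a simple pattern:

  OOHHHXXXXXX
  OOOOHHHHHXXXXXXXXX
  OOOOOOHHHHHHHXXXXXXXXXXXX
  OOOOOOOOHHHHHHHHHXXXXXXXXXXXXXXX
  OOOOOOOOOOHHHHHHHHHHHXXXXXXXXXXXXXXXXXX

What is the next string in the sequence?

Each string has the form O^{2n} H^{2n+1} X^{3n+3} (n = 1, 2, …).
For the next term, n = 6, so the run lengths are 12, 13, 21.

OOOOOOOOOOOOHHHHHHHHHHHHHXXXXXXXXXXXXXXXXXXXXX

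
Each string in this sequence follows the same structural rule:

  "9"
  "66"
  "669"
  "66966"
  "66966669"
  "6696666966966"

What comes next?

From term 3 onward, concatenate the last term with the second-to-last: 66·9 = 669, 669·66 = 66966, …
The next term joins 6696666966966 and 66966669.

669666696696666966669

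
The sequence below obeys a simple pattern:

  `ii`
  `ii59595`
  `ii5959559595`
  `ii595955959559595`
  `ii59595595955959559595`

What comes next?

Every step adds 59595 to the end: s(k+1) = s(k)·59595.
So the next term is ii59595595955959559595·59595.

ii5959559595595955959559595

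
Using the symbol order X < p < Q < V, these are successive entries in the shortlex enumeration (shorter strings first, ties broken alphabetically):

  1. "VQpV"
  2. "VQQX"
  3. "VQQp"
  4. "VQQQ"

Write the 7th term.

VQVp

Stepping forward 3 times from VQQQ: VQQQ → VQQV → VQVX, then the target.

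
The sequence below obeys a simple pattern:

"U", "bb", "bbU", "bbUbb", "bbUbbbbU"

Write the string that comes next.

bbUbbbbUbbUbb

Each term (from the third on) is the previous term followed by the one before it: term 3 = bb·U = bbU.
The next term joins bbUbbbbU and bbUbb.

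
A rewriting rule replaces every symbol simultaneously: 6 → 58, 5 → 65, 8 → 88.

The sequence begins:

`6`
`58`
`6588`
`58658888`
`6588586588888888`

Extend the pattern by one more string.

φ(6588586588888888) expands symbol-by-symbol to 58 65 88 88 65 88 58 65 88 88 88 88 88 88 88 88; joining the 16 pieces gives the next term.

58658888658858658888888888888888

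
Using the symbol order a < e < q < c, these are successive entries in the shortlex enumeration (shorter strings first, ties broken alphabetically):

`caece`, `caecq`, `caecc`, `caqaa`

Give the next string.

caqae

Treat caqaa as a base-4 numeral over the given alphabet and add one, carrying through any trailing c's.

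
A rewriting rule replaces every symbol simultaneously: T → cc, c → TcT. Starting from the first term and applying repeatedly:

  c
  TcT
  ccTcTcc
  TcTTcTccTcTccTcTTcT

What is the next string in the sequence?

ccTcTccccTcTccTcTTcTccTcTccTcTTcTccTcTccccTcTcc

Applying the rule to each of the 19 symbols of TcTTcTccTcTccTcTTcT gives the pieces cc TcT cc cc TcT cc TcT TcT cc TcT cc TcT TcT cc TcT cc cc TcT cc, which concatenate to the answer.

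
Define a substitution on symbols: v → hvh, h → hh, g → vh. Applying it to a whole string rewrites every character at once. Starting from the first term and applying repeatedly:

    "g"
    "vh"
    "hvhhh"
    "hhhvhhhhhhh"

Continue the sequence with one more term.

Apply φ to hhhvhhhhhhh symbol by symbol: h→hh, h→hh, h→hh, v→hvh, h→hh, h→hh, h→hh, h→hh, h→hh, h→hh, h→hh; joined: hh hh hh hvh hh hh hh hh hh hh hh.

hhhhhhhvhhhhhhhhhhhhhhh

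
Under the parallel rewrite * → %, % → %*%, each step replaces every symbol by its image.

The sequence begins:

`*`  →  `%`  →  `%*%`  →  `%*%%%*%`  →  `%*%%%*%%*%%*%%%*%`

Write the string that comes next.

Rewriting the 17 symbols of %*%%%*%%*%%*%%%*% one by one yields %*% % %*% %*% %*% % %*% %*% % %*% %*% % %*% %*% %*% % %*%; concatenated:

%*%%%*%%*%%*%%%*%%*%%%*%%*%%%*%%*%%*%%%*%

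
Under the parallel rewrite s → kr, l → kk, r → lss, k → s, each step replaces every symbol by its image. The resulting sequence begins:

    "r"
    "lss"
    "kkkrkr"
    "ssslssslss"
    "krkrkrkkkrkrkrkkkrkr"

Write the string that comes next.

φ(krkrkrkkkrkrkrkkkrkr) expands symbol-by-symbol to s lss s lss s lss s s s lss s lss s lss s s s lss s lss; joining the 20 pieces gives the next term.

slssslssslssssslssslssslssssslssslss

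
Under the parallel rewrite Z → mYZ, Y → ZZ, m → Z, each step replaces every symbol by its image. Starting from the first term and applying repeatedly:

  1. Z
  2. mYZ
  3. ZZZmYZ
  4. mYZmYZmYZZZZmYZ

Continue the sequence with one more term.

Rewriting the 15 symbols of mYZmYZmYZZZZmYZ one by one yields Z ZZ mYZ Z ZZ mYZ Z ZZ mYZ mYZ mYZ mYZ Z ZZ mYZ; concatenated:

ZZZmYZZZZmYZZZZmYZmYZmYZmYZZZZmYZ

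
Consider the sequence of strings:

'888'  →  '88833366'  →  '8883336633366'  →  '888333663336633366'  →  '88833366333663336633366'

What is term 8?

Each term is the previous one with 33366 appended.
From 88833366333663336633366, 3 further steps: 88833366333663336633366 → 8883336633366333663336633366 → 888333663336633366333663336633366 → (answer).

88833366333663336633366333663336633366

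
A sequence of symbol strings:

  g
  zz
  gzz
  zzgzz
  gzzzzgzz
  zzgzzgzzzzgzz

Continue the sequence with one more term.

Each term (from the third on) is the two preceding terms concatenated in order: term 3 = g·zz = gzz.
So term 7 is gzzzzgzz·zzgzzgzzzzgzz.

gzzzzgzzzzgzzgzzzzgzz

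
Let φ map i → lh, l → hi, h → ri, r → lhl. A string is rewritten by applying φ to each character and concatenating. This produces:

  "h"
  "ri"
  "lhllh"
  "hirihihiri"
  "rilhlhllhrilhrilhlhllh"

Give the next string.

lhllhhirihirihihirilhllhhirilhllhhirihirihihiri

φ(rilhlhllhrilhrilhlhllh) expands symbol-by-symbol to lhl lh hi ri hi ri hi hi ri lhl lh hi ri lhl lh hi ri hi ri hi hi ri; joining the 22 pieces gives the next term.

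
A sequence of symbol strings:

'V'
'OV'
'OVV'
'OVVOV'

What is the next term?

From term 3 onward, concatenate the last term with the second-to-last: OV·V = OVV, OVV·OV = OVVOV, …
The next term joins OVVOV and OVV.

OVVOVOVV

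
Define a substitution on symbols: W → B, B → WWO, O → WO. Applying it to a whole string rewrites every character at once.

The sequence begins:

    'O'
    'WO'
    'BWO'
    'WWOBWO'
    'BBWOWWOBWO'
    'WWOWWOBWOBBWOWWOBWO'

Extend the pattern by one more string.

Rewriting the 19 symbols of WWOWWOBWOBBWOWWOBWO one by one yields B B WO B B WO WWO B WO WWO WWO B WO B B WO WWO B WO; concatenated:

BBWOBBWOWWOBWOWWOWWOBWOBBWOWWOBWO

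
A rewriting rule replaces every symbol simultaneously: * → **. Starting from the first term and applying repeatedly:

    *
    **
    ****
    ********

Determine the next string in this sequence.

Rewriting each symbol of ********: *→**, *→**, *→**, *→**, *→**, *→**, *→**, *→**, which concatenates to ** ** ** ** ** ** ** **.

****************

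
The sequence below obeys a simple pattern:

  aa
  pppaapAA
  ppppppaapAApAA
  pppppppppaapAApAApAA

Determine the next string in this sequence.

ppppppppppppaapAApAApAApAA

Every step adds ppp to the front and pAA to the end of the previous string.
One more step from pppppppppaapAApAApAA gives the answer.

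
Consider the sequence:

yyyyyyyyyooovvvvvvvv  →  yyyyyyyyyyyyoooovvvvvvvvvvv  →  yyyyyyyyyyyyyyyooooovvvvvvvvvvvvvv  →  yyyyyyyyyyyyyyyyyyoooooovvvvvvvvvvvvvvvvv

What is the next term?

Each string has the form y^{3n} o^{n} v^{3n-1}, where the shown terms are n = 3, 4, 5, 6.
At n = 7 the blocks have lengths 21, 7, 20.

yyyyyyyyyyyyyyyyyyyyyooooooovvvvvvvvvvvvvvvvvvvv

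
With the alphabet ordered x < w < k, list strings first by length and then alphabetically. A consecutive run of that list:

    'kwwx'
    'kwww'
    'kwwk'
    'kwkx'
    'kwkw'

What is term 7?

Continuing the enumeration 2 steps past kwkw: kwkw → kwkk → (answer).

kkxx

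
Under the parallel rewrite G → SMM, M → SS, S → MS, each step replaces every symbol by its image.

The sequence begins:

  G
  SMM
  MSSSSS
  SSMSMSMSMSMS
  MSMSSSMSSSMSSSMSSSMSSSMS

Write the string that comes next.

Replace each of the 24 characters of MSMSSSMSSSMSSSMSSSMSSSMS in place — SS MS SS MS MS MS SS MS MS MS SS MS MS MS SS MS MS MS SS MS MS MS SS MS — and concatenate.

SSMSSSMSMSMSSSMSMSMSSSMSMSMSSSMSMSMSSSMSMSMSSSMS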